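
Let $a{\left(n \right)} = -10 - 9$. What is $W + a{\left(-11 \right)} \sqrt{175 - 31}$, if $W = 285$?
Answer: $57$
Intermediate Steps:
$a{\left(n \right)} = -19$
$W + a{\left(-11 \right)} \sqrt{175 - 31} = 285 - 19 \sqrt{175 - 31} = 285 - 19 \sqrt{144} = 285 - 228 = 57$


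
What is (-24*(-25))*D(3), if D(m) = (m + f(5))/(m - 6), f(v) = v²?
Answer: -5600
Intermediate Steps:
D(m) = (25 + m)/(-6 + m) (D(m) = (m + 5²)/(m - 6) = (m + 25)/(-6 + m) = (25 + m)/(-6 + m))
(-24*(-25))*D(3) = (-24*(-25))*((25 + 3)/(-6 + 3)) = 600*(28/(-3)) = 600*(-⅓*28) = 600*(-28/3) = -5600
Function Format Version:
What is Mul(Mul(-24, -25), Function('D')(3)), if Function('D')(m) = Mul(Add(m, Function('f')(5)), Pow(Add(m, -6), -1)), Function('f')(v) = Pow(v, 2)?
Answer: -5600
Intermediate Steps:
Function('D')(m) = Mul(Pow(Add(-6, m), -1), Add(25, m)) (Function('D')(m) = Mul(Add(m, Pow(5, 2)), Pow(Add(m, -6), -1)) = Mul(Add(m, 25), Pow(Add(-6, m), -1)) = Mul(Add(25, m), Pow(Add(-6, m), -1)) = Mul(Pow(Add(-6, m), -1), Add(25, m)))
Mul(Mul(-24, -25), Function('D')(3)) = Mul(Mul(-24, -25), Mul(Pow(Add(-6, 3), -1), Add(25, 3))) = Mul(600, Mul(Pow(-3, -1), 28)) = Mul(600, Mul(Rational(-1, 3), 28)) = Mul(600, Rational(-28, 3)) = -5600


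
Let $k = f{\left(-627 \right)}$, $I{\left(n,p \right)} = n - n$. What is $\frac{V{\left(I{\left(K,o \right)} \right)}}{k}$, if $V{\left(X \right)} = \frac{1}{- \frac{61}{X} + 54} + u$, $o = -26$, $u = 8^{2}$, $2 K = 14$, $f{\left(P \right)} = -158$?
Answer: $- \frac{32}{79} \approx -0.40506$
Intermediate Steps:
$K = 7$ ($K = \frac{1}{2} \cdot 14 = 7$)
$u = 64$
$I{\left(n,p \right)} = 0$
$k = -158$
$V{\left(X \right)} = 64 + \frac{1}{54 - \frac{61}{X}}$ ($V{\left(X \right)} = \frac{1}{- \frac{61}{X} + 54} + 64 = \frac{1}{54 - \frac{61}{X}} + 64 = 64 + \frac{1}{54 - \frac{61}{X}}$)
$\frac{V{\left(I{\left(K,o \right)} \right)}}{k} = \frac{\frac{1}{-61 + 54 \cdot 0} \left(-3904 + 3457 \cdot 0\right)}{-158} = \frac{-3904 + 0}{-61 + 0} \left(- \frac{1}{158}\right) = \frac{1}{-61} \left(-3904\right) \left(- \frac{1}{158}\right) = \left(- \frac{1}{61}\right) \left(-3904\right) \left(- \frac{1}{158}\right) = 64 \left(- \frac{1}{158}\right) = - \frac{32}{79}$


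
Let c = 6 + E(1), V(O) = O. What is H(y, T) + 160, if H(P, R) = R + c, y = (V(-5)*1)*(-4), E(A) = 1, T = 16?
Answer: 183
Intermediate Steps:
y = 20 (y = -5*1*(-4) = -5*(-4) = 20)
c = 7 (c = 6 + 1 = 7)
H(P, R) = 7 + R (H(P, R) = R + 7 = 7 + R)
H(y, T) + 160 = (7 + 16) + 160 = 23 + 160 = 183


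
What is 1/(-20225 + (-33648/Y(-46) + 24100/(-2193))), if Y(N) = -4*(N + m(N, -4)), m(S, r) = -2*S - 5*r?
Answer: -24123/485078189 ≈ -4.9730e-5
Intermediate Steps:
m(S, r) = -5*r - 2*S
Y(N) = -80 + 4*N (Y(N) = -4*(N + (-5*(-4) - 2*N)) = -4*(N + (20 - 2*N)) = -4*(20 - N) = -80 + 4*N)
1/(-20225 + (-33648/Y(-46) + 24100/(-2193))) = 1/(-20225 + (-33648/(-80 + 4*(-46)) + 24100/(-2193))) = 1/(-20225 + (-33648/(-80 - 184) + 24100*(-1/2193))) = 1/(-20225 + (-33648/(-264) - 24100/2193)) = 1/(-20225 + (-33648*(-1/264) - 24100/2193)) = 1/(-20225 + (1402/11 - 24100/2193)) = 1/(-20225 + 2809486/24123) = 1/(-485078189/24123) = -24123/485078189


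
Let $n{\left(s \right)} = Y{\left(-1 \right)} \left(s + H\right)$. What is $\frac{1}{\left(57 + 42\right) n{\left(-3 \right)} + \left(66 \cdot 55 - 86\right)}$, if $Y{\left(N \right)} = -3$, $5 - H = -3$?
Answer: $\frac{1}{2059} \approx 0.00048567$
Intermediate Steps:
$H = 8$ ($H = 5 - -3 = 5 + 3 = 8$)
$n{\left(s \right)} = -24 - 3 s$ ($n{\left(s \right)} = - 3 \left(s + 8\right) = - 3 \left(8 + s\right) = -24 - 3 s$)
$\frac{1}{\left(57 + 42\right) n{\left(-3 \right)} + \left(66 \cdot 55 - 86\right)} = \frac{1}{\left(57 + 42\right) \left(-24 - -9\right) + \left(66 \cdot 55 - 86\right)} = \frac{1}{99 \left(-24 + 9\right) + \left(3630 - 86\right)} = \frac{1}{99 \left(-15\right) + 3544} = \frac{1}{-1485 + 3544} = \frac{1}{2059}$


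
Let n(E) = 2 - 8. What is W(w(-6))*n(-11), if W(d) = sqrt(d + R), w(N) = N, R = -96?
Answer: -6*I*sqrt(102) ≈ -60.597*I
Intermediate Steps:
n(E) = -6
W(d) = sqrt(-96 + d) (W(d) = sqrt(d - 96) = sqrt(-96 + d))
W(w(-6))*n(-11) = sqrt(-96 - 6)*(-6) = sqrt(-102)*(-6) = (I*sqrt(102))*(-6) = -6*I*sqrt(102)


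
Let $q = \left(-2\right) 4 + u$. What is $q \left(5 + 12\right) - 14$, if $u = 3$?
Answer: $-99$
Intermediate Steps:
$q = -5$ ($q = \left(-2\right) 4 + 3 = -8 + 3 = -5$)
$q \left(5 + 12\right) - 14 = - 5 \left(5 + 12\right) - 14 = \left(-5\right) 17 - 14 = -85 - 14 = -99$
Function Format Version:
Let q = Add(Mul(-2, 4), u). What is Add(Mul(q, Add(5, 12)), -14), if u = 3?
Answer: -99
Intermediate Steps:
q = -5 (q = Add(Mul(-2, 4), 3) = Add(-8, 3) = -5)
Add(Mul(q, Add(5, 12)), -14) = Add(Mul(-5, Add(5, 12)), -14) = Add(Mul(-5, 17), -14) = Add(-85, -14) = -99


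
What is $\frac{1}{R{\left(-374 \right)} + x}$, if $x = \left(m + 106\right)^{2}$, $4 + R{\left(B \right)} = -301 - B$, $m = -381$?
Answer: $\frac{1}{75694} \approx 1.3211 \cdot 10^{-5}$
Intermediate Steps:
$R{\left(B \right)} = -305 - B$ ($R{\left(B \right)} = -4 - \left(301 + B\right) = -305 - B$)
$x = 75625$ ($x = \left(-381 + 106\right)^{2} = \left(-275\right)^{2} = 75625$)
$\frac{1}{R{\left(-374 \right)} + x} = \frac{1}{\left(-305 - -374\right) + 75625} = \frac{1}{\left(-305 + 374\right) + 75625} = \frac{1}{69 + 75625} = \frac{1}{75694}$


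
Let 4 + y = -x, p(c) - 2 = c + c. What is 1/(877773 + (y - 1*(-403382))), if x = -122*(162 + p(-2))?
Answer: 1/1300671 ≈ 7.6883e-7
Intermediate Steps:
p(c) = 2 + 2*c (p(c) = 2 + (c + c) = 2 + 2*c)
x = -19520 (x = -122*(162 + (2 + 2*(-2))) = -122*(162 + (2 - 4)) = -122*(162 - 2) = -122*160 = -19520)
y = 19516 (y = -4 - 1*(-19520) = -4 + 19520 = 19516)
1/(877773 + (y - 1*(-403382))) = 1/(877773 + (19516 - 1*(-403382))) = 1/(877773 + (19516 + 403382)) = 1/(877773 + 422898) = 1/1300671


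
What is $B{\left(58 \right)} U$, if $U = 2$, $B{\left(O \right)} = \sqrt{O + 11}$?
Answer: $2 \sqrt{69} \approx 16.613$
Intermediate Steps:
$B{\left(O \right)} = \sqrt{11 + O}$
$B{\left(58 \right)} U = \sqrt{11 + 58} \cdot 2 = \sqrt{69} \cdot 2 = 2 \sqrt{69}$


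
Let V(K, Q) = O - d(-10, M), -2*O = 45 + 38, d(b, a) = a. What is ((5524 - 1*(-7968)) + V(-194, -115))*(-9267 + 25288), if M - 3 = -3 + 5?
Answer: 430820711/2 ≈ 2.1541e+8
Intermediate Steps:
M = 5 (M = 3 + (-3 + 5) = 3 + 2 = 5)
O = -83/2 (O = -(45 + 38)/2 = -½*83 = -83/2 ≈ -41.500)
V(K, Q) = -93/2 (V(K, Q) = -83/2 - 1*5 = -83/2 - 5 = -93/2)
((5524 - 1*(-7968)) + V(-194, -115))*(-9267 + 25288) = ((5524 - 1*(-7968)) - 93/2)*(-9267 + 25288) = ((5524 + 7968) - 93/2)*16021 = (13492 - 93/2)*16021 = (26891/2)*16021 = 430820711/2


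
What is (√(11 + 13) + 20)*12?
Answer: 240 + 24*√6 ≈ 298.79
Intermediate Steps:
(√(11 + 13) + 20)*12 = (√24 + 20)*12 = (2*√6 + 20)*12 = (20 + 2*√6)*12 = 240 + 24*√6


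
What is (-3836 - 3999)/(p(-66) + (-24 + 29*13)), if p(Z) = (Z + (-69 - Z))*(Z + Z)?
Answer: -7835/9461 ≈ -0.82814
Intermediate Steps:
p(Z) = -138*Z
(-3836 - 3999)/(p(-66) + (-24 + 29*13)) = (-3836 - 3999)/(-138*(-66) + (-24 + 29*13)) = -7835/(9108 + (-24 + 377)) = -7835/(9108 + 353) = -7835/9461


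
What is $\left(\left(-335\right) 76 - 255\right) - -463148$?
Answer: $437433$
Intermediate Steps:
$\left(\left(-335\right) 76 - 255\right) - -463148 = \left(-25460 - 255\right) + 463148 = -25715 + 463148 = 437433$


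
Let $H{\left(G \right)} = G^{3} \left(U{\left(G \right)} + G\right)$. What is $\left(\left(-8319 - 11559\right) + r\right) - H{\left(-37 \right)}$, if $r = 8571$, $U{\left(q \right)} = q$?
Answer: $-3759629$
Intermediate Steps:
$H{\left(G \right)} = 2 G^{4}$ ($H{\left(G \right)} = G^{3} \left(G + G\right) = G^{3} \cdot 2 G = 2 G^{4}$)
$\left(\left(-8319 - 11559\right) + r\right) - H{\left(-37 \right)} = \left(\left(-8319 - 11559\right) + 8571\right) - 2 \left(-37\right)^{4} = \left(-19878 + 8571\right) - 2 \cdot 1874161 = -11307 - 3748322 = -3759629$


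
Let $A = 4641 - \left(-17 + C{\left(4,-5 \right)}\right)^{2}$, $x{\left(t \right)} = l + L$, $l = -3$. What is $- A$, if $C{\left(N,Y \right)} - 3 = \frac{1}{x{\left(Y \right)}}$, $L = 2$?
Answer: $-4416$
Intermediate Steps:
$x{\left(t \right)} = -1$ ($x{\left(t \right)} = -3 + 2 = -1$)
$C{\left(N,Y \right)} = 2$ ($C{\left(N,Y \right)} = 3 + \frac{1}{-1} = 3 - 1 = 2$)
$A = 4416$ ($A = 4641 - \left(-17 + 2\right)^{2} = 4641 - \left(-15\right)^{2} = 4641 - 225 = 4416$)
$- A = \left(-1\right) 4416 = -4416$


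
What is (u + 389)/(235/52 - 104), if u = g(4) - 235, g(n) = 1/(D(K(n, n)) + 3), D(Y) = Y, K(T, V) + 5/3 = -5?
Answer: -87932/56903 ≈ -1.5453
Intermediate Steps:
K(T, V) = -20/3 (K(T, V) = -5/3 - 5 = -20/3)
g(n) = -3/11 (g(n) = 1/(-20/3 + 3) = 1/(-11/3) = -3/11)
u = -2588/11 (u = -3/11 - 235 = -2588/11 ≈ -235.27)
(u + 389)/(235/52 - 104) = (-2588/11 + 389)/(235/52 - 104) = 1691/(11*(235*(1/52) - 104)) = 1691/(11*(235/52 - 104)) = 1691/(11*(-5173/52)) = (1691/11)*(-52/5173) = -87932/56903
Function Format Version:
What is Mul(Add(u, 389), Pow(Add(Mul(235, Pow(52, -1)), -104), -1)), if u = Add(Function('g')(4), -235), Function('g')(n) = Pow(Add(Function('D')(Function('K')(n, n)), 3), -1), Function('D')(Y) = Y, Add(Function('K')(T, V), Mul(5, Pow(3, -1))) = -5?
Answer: Rational(-87932, 56903) ≈ -1.5453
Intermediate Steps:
Function('K')(T, V) = Rational(-20, 3) (Function('K')(T, V) = Add(Rational(-5, 3), -5) = Rational(-20, 3))
Function('g')(n) = Rational(-3, 11) (Function('g')(n) = Pow(Add(Rational(-20, 3), 3), -1) = Pow(Rational(-11, 3), -1) = Rational(-3, 11))
u = Rational(-2588, 11) (u = Add(Rational(-3, 11), -235) = Rational(-2588, 11) ≈ -235.27)
Mul(Add(u, 389), Pow(Add(Mul(235, Pow(52, -1)), -104), -1)) = Mul(Add(Rational(-2588, 11), 389), Pow(Add(Mul(235, Pow(52, -1)), -104), -1)) = Mul(Rational(1691, 11), Pow(Add(Mul(235, Rational(1, 52)), -104), -1)) = Mul(Rational(1691, 11), Pow(Add(Rational(235, 52), -104), -1)) = Mul(Rational(1691, 11), Pow(Rational(-5173, 52), -1)) = Mul(Rational(1691, 11), Rational(-52, 5173)) = Rational(-87932, 56903)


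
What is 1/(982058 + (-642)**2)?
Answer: 1/1394222 ≈ 7.1725e-7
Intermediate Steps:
1/(982058 + (-642)**2) = 1/(982058 + 412164) = 1/1394222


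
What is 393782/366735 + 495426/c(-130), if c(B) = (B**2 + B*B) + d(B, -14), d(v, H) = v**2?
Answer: 6721826717/619782150 ≈ 10.845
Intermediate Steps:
c(B) = 3*B**2 (c(B) = (B**2 + B*B) + B**2 = (B**2 + B**2) + B**2 = 2*B**2 + B**2 = 3*B**2)
393782/366735 + 495426/c(-130) = 393782/366735 + 495426/((3*(-130)**2)) = 393782*(1/366735) + 495426/((3*16900)) = 393782/366735 + 495426/50700 = 393782/366735 + 495426*(1/50700) = 393782/366735 + 82571/8450 = 6721826717/619782150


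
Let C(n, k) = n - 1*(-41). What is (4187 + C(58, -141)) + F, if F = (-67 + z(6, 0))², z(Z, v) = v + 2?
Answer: 8511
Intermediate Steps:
z(Z, v) = 2 + v
F = 4225 (F = (-67 + (2 + 0))² = (-67 + 2)² = (-65)² = 4225)
C(n, k) = 41 + n (C(n, k) = n + 41 = 41 + n)
(4187 + C(58, -141)) + F = (4187 + (41 + 58)) + 4225 = (4187 + 99) + 4225 = 4286 + 4225 = 8511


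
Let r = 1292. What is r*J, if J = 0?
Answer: 0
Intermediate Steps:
r*J = 1292*0 = 0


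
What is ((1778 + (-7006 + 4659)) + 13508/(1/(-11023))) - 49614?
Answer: -148948867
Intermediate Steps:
((1778 + (-7006 + 4659)) + 13508/(1/(-11023))) - 49614 = ((1778 - 2347) + 13508/(-1/11023)) - 49614 = (-569 + 13508*(-11023)) - 49614 = (-569 - 148898684) - 49614 = -148899253 - 49614 = -148948867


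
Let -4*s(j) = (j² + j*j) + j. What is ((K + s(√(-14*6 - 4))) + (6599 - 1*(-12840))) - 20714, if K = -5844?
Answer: -7075 - I*√22/2 ≈ -7075.0 - 2.3452*I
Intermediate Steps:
s(j) = -j²/2 - j/4 (s(j) = -((j² + j*j) + j)/4 = -((j² + j²) + j)/4 = -(2*j² + j)/4 = -(j + 2*j²)/4 = -j²/2 - j/4)
((K + s(√(-14*6 - 4))) + (6599 - 1*(-12840))) - 20714 = ((-5844 - √(-14*6 - 4)*(1 + 2*√(-14*6 - 4))/4) + (6599 - 1*(-12840))) - 20714 = ((-5844 - √(-84 - 4)*(1 + 2*√(-84 - 4))/4) + (6599 + 12840)) - 20714 = ((-5844 - √(-88)*(1 + 2*√(-88))/4) + 19439) - 20714 = ((-5844 - 2*I*√22*(1 + 2*(2*I*√22))/4) + 19439) - 20714 = ((-5844 - 2*I*√22*(1 + 4*I*√22)/4) + 19439) - 20714 = ((-5844 - I*√22*(1 + 4*I*√22)/2) + 19439) - 20714 = (13595 - I*√22*(1 + 4*I*√22)/2) - 20714 = -7119 - I*√22*(1 + 4*I*√22)/2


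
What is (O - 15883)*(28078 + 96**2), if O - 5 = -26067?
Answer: -1564296830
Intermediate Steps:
O = -26062 (O = 5 - 26067 = -26062)
(O - 15883)*(28078 + 96**2) = (-26062 - 15883)*(28078 + 96**2) = -41945*(28078 + 9216) = -41945*37294 = -1564296830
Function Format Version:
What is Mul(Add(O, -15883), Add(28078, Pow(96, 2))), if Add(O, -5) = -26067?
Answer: -1564296830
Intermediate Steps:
O = -26062 (O = Add(5, -26067) = -26062)
Mul(Add(O, -15883), Add(28078, Pow(96, 2))) = Mul(Add(-26062, -15883), Add(28078, Pow(96, 2))) = Mul(-41945, Add(28078, 9216)) = Mul(-41945, 37294) = -1564296830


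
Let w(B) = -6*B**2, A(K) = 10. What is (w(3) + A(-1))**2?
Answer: 1936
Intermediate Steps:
(w(3) + A(-1))**2 = (-6*3**2 + 10)**2 = (-6*9 + 10)**2 = (-54 + 10)**2 = (-44)**2 = 1936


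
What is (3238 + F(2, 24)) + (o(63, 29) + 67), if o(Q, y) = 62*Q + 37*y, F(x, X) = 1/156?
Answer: 1292305/156 ≈ 8284.0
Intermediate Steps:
F(x, X) = 1/156
o(Q, y) = 37*y + 62*Q
(3238 + F(2, 24)) + (o(63, 29) + 67) = (3238 + 1/156) + ((37*29 + 62*63) + 67) = 505129/156 + ((1073 + 3906) + 67) = 505129/156 + (4979 + 67) = 505129/156 + 5046 = 1292305/156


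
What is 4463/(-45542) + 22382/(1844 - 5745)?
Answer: -1036731207/177659342 ≈ -5.8355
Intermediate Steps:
4463/(-45542) + 22382/(1844 - 5745) = 4463*(-1/45542) + 22382/(-3901) = -4463/45542 + 22382*(-1/3901) = -4463/45542 - 22382/3901 = -1036731207/177659342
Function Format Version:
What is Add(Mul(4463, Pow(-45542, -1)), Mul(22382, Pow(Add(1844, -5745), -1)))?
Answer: Rational(-1036731207, 177659342) ≈ -5.8355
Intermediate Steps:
Add(Mul(4463, Pow(-45542, -1)), Mul(22382, Pow(Add(1844, -5745), -1))) = Add(Mul(4463, Rational(-1, 45542)), Mul(22382, Pow(-3901, -1))) = Add(Rational(-4463, 45542), Mul(22382, Rational(-1, 3901))) = Add(Rational(-4463, 45542), Rational(-22382, 3901)) = Rational(-1036731207, 177659342)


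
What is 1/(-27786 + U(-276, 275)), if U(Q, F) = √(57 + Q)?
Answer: -9262/257354005 - I*√219/772062015 ≈ -3.5989e-5 - 1.9168e-8*I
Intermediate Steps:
1/(-27786 + U(-276, 275)) = 1/(-27786 + √(57 - 276)) = 1/(-27786 + √(-219)) = 1/(-27786 + I*√219)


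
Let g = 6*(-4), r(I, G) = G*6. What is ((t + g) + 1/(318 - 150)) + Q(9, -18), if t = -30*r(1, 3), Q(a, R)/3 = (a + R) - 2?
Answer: -100295/168 ≈ -596.99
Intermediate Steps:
r(I, G) = 6*G
Q(a, R) = -6 + 3*R + 3*a (Q(a, R) = 3*((a + R) - 2) = 3*((R + a) - 2) = 3*(-2 + R + a) = -6 + 3*R + 3*a)
t = -540 (t = -180*3 = -30*18 = -540)
g = -24
((t + g) + 1/(318 - 150)) + Q(9, -18) = ((-540 - 24) + 1/(318 - 150)) + (-6 + 3*(-18) + 3*9) = (-564 + 1/168) + (-6 - 54 + 27) = (-564 + 1/168) - 33 = -94751/168 - 33 = -100295/168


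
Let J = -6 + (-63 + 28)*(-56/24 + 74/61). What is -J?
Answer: -6077/183 ≈ -33.208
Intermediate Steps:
J = 6077/183 (J = -6 - 35*(-56*1/24 + 74*(1/61)) = -6 - 35*(-7/3 + 74/61) = -6 - 35*(-205/183) = -6 + 7175/183 = 6077/183 ≈ 33.208)
-J = -1*6077/183 = -6077/183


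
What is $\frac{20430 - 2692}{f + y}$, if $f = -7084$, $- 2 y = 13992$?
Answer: $- \frac{8869}{7040} \approx -1.2598$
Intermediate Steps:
$y = -6996$ ($y = \left(- \frac{1}{2}\right) 13992 = -6996$)
$\frac{20430 - 2692}{f + y} = \frac{20430 - 2692}{-7084 - 6996} = \frac{17738}{-14080} = 17738 \left(- \frac{1}{14080}\right) = - \frac{8869}{7040}$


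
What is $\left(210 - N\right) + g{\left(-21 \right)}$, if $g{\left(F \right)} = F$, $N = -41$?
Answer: $230$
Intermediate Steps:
$\left(210 - N\right) + g{\left(-21 \right)} = \left(210 - -41\right) - 21 = \left(210 + 41\right) - 21 = 251 - 21 = 230$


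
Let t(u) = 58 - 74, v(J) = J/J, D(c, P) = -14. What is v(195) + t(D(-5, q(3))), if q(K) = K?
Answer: -15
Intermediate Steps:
v(J) = 1
t(u) = -16
v(195) + t(D(-5, q(3))) = 1 - 16 = -15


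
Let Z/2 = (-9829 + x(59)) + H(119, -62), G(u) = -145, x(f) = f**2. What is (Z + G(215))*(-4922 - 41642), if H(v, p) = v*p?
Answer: 1285026708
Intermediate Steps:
H(v, p) = p*v
Z = -27452 (Z = 2*((-9829 + 59**2) - 62*119) = 2*((-9829 + 3481) - 7378) = 2*(-6348 - 7378) = 2*(-13726) = -27452)
(Z + G(215))*(-4922 - 41642) = (-27452 - 145)*(-4922 - 41642) = -27597*(-46564) = 1285026708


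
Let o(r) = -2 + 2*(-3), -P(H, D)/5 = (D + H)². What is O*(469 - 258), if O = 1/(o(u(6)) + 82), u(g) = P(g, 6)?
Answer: 211/74 ≈ 2.8514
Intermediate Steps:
P(H, D) = -5*(D + H)²
u(g) = -5*(6 + g)²
o(r) = -8 (o(r) = -2 - 6 = -8)
O = 1/74 (O = 1/(-8 + 82) = 1/74 ≈ 0.013514)
O*(469 - 258) = (469 - 258)/74 = (1/74)*211 = 211/74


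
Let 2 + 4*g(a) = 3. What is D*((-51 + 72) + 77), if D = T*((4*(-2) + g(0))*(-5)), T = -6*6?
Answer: -136710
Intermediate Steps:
g(a) = 1/4 (g(a) = -1/2 + (1/4)*3 = -1/2 + 3/4 = 1/4)
T = -36 (T = -1*36 = -36)
D = -1395 (D = -36*(4*(-2) + 1/4)*(-5) = -36*(-8 + 1/4)*(-5) = -(-279)*(-5) = -36*155/4 = -1395)
D*((-51 + 72) + 77) = -1395*((-51 + 72) + 77) = -1395*(21 + 77) = -1395*98 = -136710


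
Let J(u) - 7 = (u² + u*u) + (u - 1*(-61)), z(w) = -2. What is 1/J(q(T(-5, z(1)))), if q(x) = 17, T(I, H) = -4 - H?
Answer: 1/663 ≈ 0.0015083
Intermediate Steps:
J(u) = 68 + u + 2*u² (J(u) = 7 + ((u² + u*u) + (u - 1*(-61))) = 7 + ((u² + u²) + (u + 61)) = 7 + (2*u² + (61 + u)) = 7 + (61 + u + 2*u²) = 68 + u + 2*u²)
1/J(q(T(-5, z(1)))) = 1/(68 + 17 + 2*17²) = 1/(68 + 17 + 2*289) = 1/(68 + 17 + 578) = 1/663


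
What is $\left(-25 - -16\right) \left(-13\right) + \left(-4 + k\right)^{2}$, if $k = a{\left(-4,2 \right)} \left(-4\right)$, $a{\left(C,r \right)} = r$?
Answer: $261$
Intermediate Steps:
$k = -8$ ($k = 2 \left(-4\right) = -8$)
$\left(-25 - -16\right) \left(-13\right) + \left(-4 + k\right)^{2} = \left(-25 - -16\right) \left(-13\right) + \left(-4 - 8\right)^{2} = \left(-25 + 16\right) \left(-13\right) + \left(-12\right)^{2} = \left(-9\right) \left(-13\right) + 144 = 117 + 144 = 261$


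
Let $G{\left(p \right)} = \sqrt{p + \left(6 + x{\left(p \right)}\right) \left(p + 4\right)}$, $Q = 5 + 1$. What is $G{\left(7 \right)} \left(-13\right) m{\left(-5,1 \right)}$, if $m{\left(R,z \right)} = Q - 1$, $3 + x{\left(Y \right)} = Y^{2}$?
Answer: $- 65 \sqrt{579} \approx -1564.1$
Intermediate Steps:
$Q = 6$
$x{\left(Y \right)} = -3 + Y^{2}$
$G{\left(p \right)} = \sqrt{p + \left(3 + p^{2}\right) \left(4 + p\right)}$ ($G{\left(p \right)} = \sqrt{p + \left(6 + \left(-3 + p^{2}\right)\right) \left(p + 4\right)} = \sqrt{p + \left(3 + p^{2}\right) \left(4 + p\right)}$)
$m{\left(R,z \right)} = 5$ ($m{\left(R,z \right)} = 6 - 1 = 5$)
$G{\left(7 \right)} \left(-13\right) m{\left(-5,1 \right)} = \sqrt{12 + 7^{3} + 4 \cdot 7 + 4 \cdot 7^{2}} \left(-13\right) 5 = \sqrt{12 + 343 + 28 + 4 \cdot 49} \left(-13\right) 5 = \sqrt{12 + 343 + 28 + 196} \left(-13\right) 5 = \sqrt{579} \left(-13\right) 5 = - 13 \sqrt{579} \cdot 5 = - 65 \sqrt{579}$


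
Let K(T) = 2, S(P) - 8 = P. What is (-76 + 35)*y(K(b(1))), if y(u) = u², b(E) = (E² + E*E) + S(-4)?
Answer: -164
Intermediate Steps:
S(P) = 8 + P
b(E) = 4 + 2*E² (b(E) = (E² + E*E) + (8 - 4) = (E² + E²) + 4 = 2*E² + 4 = 4 + 2*E²)
(-76 + 35)*y(K(b(1))) = (-76 + 35)*2² = -41*4 = -164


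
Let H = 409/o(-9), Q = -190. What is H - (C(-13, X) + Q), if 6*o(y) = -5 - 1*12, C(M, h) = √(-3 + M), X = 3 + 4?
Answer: 776/17 - 4*I ≈ 45.647 - 4.0*I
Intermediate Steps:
X = 7
o(y) = -17/6 (o(y) = (-5 - 1*12)/6 = (-5 - 12)/6 = (⅙)*(-17) = -17/6)
H = -2454/17 (H = 409/(-17/6) = 409*(-6/17) = -2454/17 ≈ -144.35)
H - (C(-13, X) + Q) = -2454/17 - (√(-3 - 13) - 190) = -2454/17 - (√(-16) - 190) = -2454/17 - (4*I - 190) = -2454/17 - (-190 + 4*I) = -2454/17 + (190 - 4*I) = 776/17 - 4*I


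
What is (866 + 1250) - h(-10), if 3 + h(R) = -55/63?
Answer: 133552/63 ≈ 2119.9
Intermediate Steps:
h(R) = -244/63 (h(R) = -3 - 55/63 = -244/63)
(866 + 1250) - h(-10) = (866 + 1250) - 1*(-244/63) = 2116 + 244/63 = 133552/63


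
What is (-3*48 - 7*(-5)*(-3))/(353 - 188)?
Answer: -83/55 ≈ -1.5091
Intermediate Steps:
(-3*48 - 7*(-5)*(-3))/(353 - 188) = (-144 + 35*(-3))/165 = (-144 - 105)*(1/165) = -249*1/165 = -83/55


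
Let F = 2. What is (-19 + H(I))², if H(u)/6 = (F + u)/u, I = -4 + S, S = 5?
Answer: 1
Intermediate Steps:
I = 1 (I = -4 + 5 = 1)
H(u) = 6*(2 + u)/u (H(u) = 6*((2 + u)/u) = 6*(2 + u)/u)
(-19 + H(I))² = (-19 + (6 + 12/1))² = (-19 + (6 + 12*1))² = (-19 + (6 + 12))² = (-19 + 18)² = (-1)² = 1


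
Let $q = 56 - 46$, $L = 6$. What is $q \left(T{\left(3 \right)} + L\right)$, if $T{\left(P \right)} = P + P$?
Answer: $120$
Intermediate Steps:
$q = 10$ ($q = 56 - 46 = 10$)
$T{\left(P \right)} = 2 P$
$q \left(T{\left(3 \right)} + L\right) = 10 \left(2 \cdot 3 + 6\right) = 10 \left(6 + 6\right) = 10 \cdot 12 = 120$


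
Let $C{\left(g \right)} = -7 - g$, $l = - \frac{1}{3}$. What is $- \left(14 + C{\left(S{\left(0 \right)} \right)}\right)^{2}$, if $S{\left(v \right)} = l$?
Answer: $- \frac{484}{9} \approx -53.778$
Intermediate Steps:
$l = - \frac{1}{3}$ ($l = \left(-1\right) \frac{1}{3} = - \frac{1}{3} \approx -0.33333$)
$S{\left(v \right)} = - \frac{1}{3}$
$- \left(14 + C{\left(S{\left(0 \right)} \right)}\right)^{2} = - \left(14 - \frac{20}{3}\right)^{2} = - \left(\frac{22}{3}\right)^{2} = \left(-1\right) \frac{484}{9} = - \frac{484}{9}$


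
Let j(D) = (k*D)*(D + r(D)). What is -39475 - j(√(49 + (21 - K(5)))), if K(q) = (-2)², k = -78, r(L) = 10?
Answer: -34327 + 780*√66 ≈ -27990.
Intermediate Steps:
K(q) = 4
j(D) = -78*D*(10 + D) (j(D) = (-78*D)*(D + 10) = (-78*D)*(10 + D) = -78*D*(10 + D))
-39475 - j(√(49 + (21 - K(5)))) = -39475 - (-78)*√(49 + (21 - 1*4))*(10 + √(49 + (21 - 1*4))) = -39475 - (-78)*√(49 + (21 - 4))*(10 + √(49 + (21 - 4))) = -39475 - (-78)*√(49 + 17)*(10 + √(49 + 17)) = -39475 - (-78)*√66*(10 + √66) = -39475 + 78*√66*(10 + √66)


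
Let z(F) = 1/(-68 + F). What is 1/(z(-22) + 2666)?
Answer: 90/239939 ≈ 0.00037510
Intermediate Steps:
1/(z(-22) + 2666) = 1/(1/(-68 - 22) + 2666) = 1/(1/(-90) + 2666) = 1/(-1/90 + 2666) = 1/(239939/90) = 90/239939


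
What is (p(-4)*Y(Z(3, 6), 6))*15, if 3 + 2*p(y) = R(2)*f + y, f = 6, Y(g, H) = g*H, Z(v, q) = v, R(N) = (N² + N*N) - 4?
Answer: 2295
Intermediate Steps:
R(N) = -4 + 2*N² (R(N) = (N² + N²) - 4 = 2*N² - 4 = -4 + 2*N²)
Y(g, H) = H*g
p(y) = 21/2 + y/2 (p(y) = -3/2 + ((-4 + 2*2²)*6 + y)/2 = -3/2 + ((-4 + 2*4)*6 + y)/2 = -3/2 + ((-4 + 8)*6 + y)/2 = -3/2 + (4*6 + y)/2 = -3/2 + (24 + y)/2 = -3/2 + (12 + y/2) = 21/2 + y/2)
(p(-4)*Y(Z(3, 6), 6))*15 = ((21/2 + (½)*(-4))*(6*3))*15 = ((21/2 - 2)*18)*15 = ((17/2)*18)*15 = 153*15 = 2295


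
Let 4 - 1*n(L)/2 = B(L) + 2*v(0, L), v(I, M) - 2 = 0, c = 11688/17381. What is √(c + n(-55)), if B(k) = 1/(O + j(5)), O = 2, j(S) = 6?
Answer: √510497351/34762 ≈ 0.64997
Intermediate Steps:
c = 11688/17381 (c = 11688*(1/17381) = 11688/17381 ≈ 0.67246)
v(I, M) = 2 (v(I, M) = 2 + 0 = 2)
B(k) = ⅛ (B(k) = 1/(2 + 6) = 1/8 = ⅛)
n(L) = -¼ (n(L) = 8 - 2*(⅛ + 2*2) = 8 - 2*(⅛ + 4) = 8 - 2*33/8 = 8 - 33/4 = -¼)
√(c + n(-55)) = √(11688/17381 - ¼) = √(29371/69524) = √510497351/34762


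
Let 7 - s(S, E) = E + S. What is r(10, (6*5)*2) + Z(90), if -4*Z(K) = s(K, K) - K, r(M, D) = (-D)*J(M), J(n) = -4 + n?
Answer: -1177/4 ≈ -294.25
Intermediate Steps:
s(S, E) = 7 - E - S (s(S, E) = 7 - (E + S) = 7 + (-E - S) = 7 - E - S)
r(M, D) = -D*(-4 + M) (r(M, D) = (-D)*(-4 + M) = -D*(-4 + M))
Z(K) = -7/4 + 3*K/4 (Z(K) = -((7 - K - K) - K)/4 = -((7 - 2*K) - K)/4 = -(7 - 3*K)/4 = -7/4 + 3*K/4)
r(10, (6*5)*2) + Z(90) = ((6*5)*2)*(4 - 1*10) + (-7/4 + (¾)*90) = (30*2)*(4 - 10) + (-7/4 + 135/2) = 60*(-6) + 263/4 = -360 + 263/4 = -1177/4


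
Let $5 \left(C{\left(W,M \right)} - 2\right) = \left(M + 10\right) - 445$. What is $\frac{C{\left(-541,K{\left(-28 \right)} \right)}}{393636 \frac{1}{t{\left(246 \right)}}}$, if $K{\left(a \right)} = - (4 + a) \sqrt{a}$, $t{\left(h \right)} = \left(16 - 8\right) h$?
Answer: $- \frac{13940}{32803} + \frac{7872 i \sqrt{7}}{164015} \approx -0.42496 + 0.12698 i$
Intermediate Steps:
$t{\left(h \right)} = 8 h$
$K{\left(a \right)} = \sqrt{a} \left(-4 - a\right)$ ($K{\left(a \right)} = \left(-4 - a\right) \sqrt{a} = \sqrt{a} \left(-4 - a\right)$)
$C{\left(W,M \right)} = -85 + \frac{M}{5}$ ($C{\left(W,M \right)} = 2 + \frac{\left(M + 10\right) - 445}{5} = 2 + \frac{\left(10 + M\right) - 445}{5} = 2 + \frac{-435 + M}{5} = 2 + \left(-87 + \frac{M}{5}\right) = -85 + \frac{M}{5}$)
$\frac{C{\left(-541,K{\left(-28 \right)} \right)}}{393636 \frac{1}{t{\left(246 \right)}}} = \frac{-85 + \frac{\sqrt{-28} \left(-4 - -28\right)}{5}}{393636 \frac{1}{8 \cdot 246}} = \frac{-85 + \frac{2 i \sqrt{7} \left(-4 + 28\right)}{5}}{393636 \cdot \frac{1}{1968}} = \frac{-85 + \frac{2 i \sqrt{7} \cdot 24}{5}}{393636 \cdot \frac{1}{1968}} = \frac{-85 + \frac{48 i \sqrt{7}}{5}}{\frac{32803}{164}} = \left(-85 + \frac{48 i \sqrt{7}}{5}\right) \frac{164}{32803} = - \frac{13940}{32803} + \frac{7872 i \sqrt{7}}{164015}$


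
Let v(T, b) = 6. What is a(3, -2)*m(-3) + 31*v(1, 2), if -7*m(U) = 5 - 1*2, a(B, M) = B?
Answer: 1293/7 ≈ 184.71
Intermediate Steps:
m(U) = -3/7 (m(U) = -(5 - 1*2)/7 = -(5 - 2)/7 = -1/7*3 = -3/7)
a(3, -2)*m(-3) + 31*v(1, 2) = 3*(-3/7) + 31*6 = -9/7 + 186 = 1293/7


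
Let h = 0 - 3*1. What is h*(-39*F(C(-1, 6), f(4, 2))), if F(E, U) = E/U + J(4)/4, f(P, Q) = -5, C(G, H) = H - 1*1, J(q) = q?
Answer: 0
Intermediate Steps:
C(G, H) = -1 + H (C(G, H) = H - 1 = -1 + H)
F(E, U) = 1 + E/U (F(E, U) = E/U + 4/4 = E/U + 4*(1/4) = E/U + 1 = 1 + E/U)
h = -3 (h = 0 - 3 = -3)
h*(-39*F(C(-1, 6), f(4, 2))) = -(-117)*((-1 + 6) - 5)/(-5) = -(-117)*(-(5 - 5)/5) = -(-117)*(-1/5*0) = -(-117)*0 = -3*0 = 0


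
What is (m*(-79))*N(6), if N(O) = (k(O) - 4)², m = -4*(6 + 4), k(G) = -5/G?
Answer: 664390/9 ≈ 73821.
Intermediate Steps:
m = -40 (m = -4*10 = -40)
N(O) = (-4 - 5/O)² (N(O) = (-5/O - 4)² = (-4 - 5/O)²)
(m*(-79))*N(6) = (-40*(-79))*((5 + 4*6)²/6²) = 3160*((5 + 24)²/36) = 3160*((1/36)*29²) = 3160*((1/36)*841) = 3160*(841/36) = 664390/9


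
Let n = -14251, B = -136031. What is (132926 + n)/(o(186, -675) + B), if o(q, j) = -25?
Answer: -118675/136056 ≈ -0.87225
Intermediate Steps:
(132926 + n)/(o(186, -675) + B) = (132926 - 14251)/(-25 - 136031) = 118675/(-136056) = 118675*(-1/136056) = -118675/136056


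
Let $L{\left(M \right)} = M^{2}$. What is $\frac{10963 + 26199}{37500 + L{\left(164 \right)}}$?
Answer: $\frac{1093}{1894} \approx 0.57709$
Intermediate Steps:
$\frac{10963 + 26199}{37500 + L{\left(164 \right)}} = \frac{10963 + 26199}{37500 + 164^{2}} = \frac{37162}{37500 + 26896} = \frac{37162}{64396} = 37162 \cdot \frac{1}{64396} = \frac{1093}{1894}$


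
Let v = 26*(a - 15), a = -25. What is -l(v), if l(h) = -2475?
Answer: 2475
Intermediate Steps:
v = -1040 (v = 26*(-25 - 15) = 26*(-40) = -1040)
-l(v) = -1*(-2475) = 2475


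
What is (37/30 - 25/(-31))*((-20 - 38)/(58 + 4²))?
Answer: -55013/34410 ≈ -1.5988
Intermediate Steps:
(37/30 - 25/(-31))*((-20 - 38)/(58 + 4²)) = (37*(1/30) - 25*(-1/31))*(-58/(58 + 16)) = (37/30 + 25/31)*(-58/74) = 1897*(-58*1/74)/930 = (1897/930)*(-29/37) = -55013/34410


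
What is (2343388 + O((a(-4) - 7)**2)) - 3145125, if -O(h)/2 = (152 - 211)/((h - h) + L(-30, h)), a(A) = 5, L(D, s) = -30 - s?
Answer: -13629588/17 ≈ -8.0174e+5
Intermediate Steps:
O(h) = 118/(-30 - h) (O(h) = -2*(152 - 211)/((h - h) + (-30 - h)) = -(-118)/(0 + (-30 - h)) = -(-118)/(-30 - h) = 118/(-30 - h))
(2343388 + O((a(-4) - 7)**2)) - 3145125 = (2343388 - 118/(30 + (5 - 7)**2)) - 3145125 = (2343388 - 118/(30 + (-2)**2)) - 3145125 = (2343388 - 118/(30 + 4)) - 3145125 = (2343388 - 118/34) - 3145125 = (2343388 - 118*1/34) - 3145125 = (2343388 - 59/17) - 3145125 = 39837537/17 - 3145125 = -13629588/17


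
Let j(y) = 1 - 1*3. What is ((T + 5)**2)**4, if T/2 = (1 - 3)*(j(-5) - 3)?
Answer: 152587890625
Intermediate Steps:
j(y) = -2 (j(y) = 1 - 3 = -2)
T = 20 (T = 2*((1 - 3)*(-2 - 3)) = 2*(-2*(-5)) = 2*10 = 20)
((T + 5)**2)**4 = ((20 + 5)**2)**4 = (25**2)**4 = 625**4 = 152587890625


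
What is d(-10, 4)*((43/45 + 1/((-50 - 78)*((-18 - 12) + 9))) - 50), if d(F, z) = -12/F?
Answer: -1977457/33600 ≈ -58.853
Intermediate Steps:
d(-10, 4)*((43/45 + 1/((-50 - 78)*((-18 - 12) + 9))) - 50) = (-12/(-10))*((43/45 + 1/((-50 - 78)*((-18 - 12) + 9))) - 50) = (-12*(-1/10))*((43*(1/45) + 1/((-128)*(-30 + 9))) - 50) = 6*((43/45 - 1/128/(-21)) - 50)/5 = 6*((43/45 - 1/128*(-1/21)) - 50)/5 = 6*((43/45 + 1/2688) - 50)/5 = 6*(38543/40320 - 50)/5 = (6/5)*(-1977457/40320) = -1977457/33600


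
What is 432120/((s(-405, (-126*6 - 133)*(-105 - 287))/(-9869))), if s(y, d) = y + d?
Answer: -4264592280/348083 ≈ -12252.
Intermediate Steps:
s(y, d) = d + y
432120/((s(-405, (-126*6 - 133)*(-105 - 287))/(-9869))) = 432120/((((-126*6 - 133)*(-105 - 287) - 405)/(-9869))) = 432120/((((-756 - 133)*(-392) - 405)*(-1/9869))) = 432120/(((-889*(-392) - 405)*(-1/9869))) = 432120/(((348488 - 405)*(-1/9869))) = 432120/((348083*(-1/9869))) = 432120/(-348083/9869) = 432120*(-9869/348083) = -4264592280/348083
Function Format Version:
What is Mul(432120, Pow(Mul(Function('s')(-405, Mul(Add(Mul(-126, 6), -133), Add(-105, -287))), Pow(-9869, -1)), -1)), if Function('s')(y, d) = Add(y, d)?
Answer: Rational(-4264592280, 348083) ≈ -12252.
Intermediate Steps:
Function('s')(y, d) = Add(d, y)
Mul(432120, Pow(Mul(Function('s')(-405, Mul(Add(Mul(-126, 6), -133), Add(-105, -287))), Pow(-9869, -1)), -1)) = Mul(432120, Pow(Mul(Add(Mul(Add(Mul(-126, 6), -133), Add(-105, -287)), -405), Pow(-9869, -1)), -1)) = Mul(432120, Pow(Mul(Add(Mul(Add(-756, -133), -392), -405), Rational(-1, 9869)), -1)) = Mul(432120, Pow(Mul(Add(Mul(-889, -392), -405), Rational(-1, 9869)), -1)) = Mul(432120, Pow(Mul(Add(348488, -405), Rational(-1, 9869)), -1)) = Mul(432120, Pow(Mul(348083, Rational(-1, 9869)), -1)) = Mul(432120, Pow(Rational(-348083, 9869), -1)) = Mul(432120, Rational(-9869, 348083)) = Rational(-4264592280, 348083)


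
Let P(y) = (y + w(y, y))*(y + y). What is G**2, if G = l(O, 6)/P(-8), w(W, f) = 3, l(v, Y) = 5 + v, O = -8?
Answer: 9/6400 ≈ 0.0014063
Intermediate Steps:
P(y) = 2*y*(3 + y) (P(y) = (y + 3)*(y + y) = (3 + y)*(2*y) = 2*y*(3 + y))
G = -3/80 (G = (5 - 8)/((2*(-8)*(3 - 8))) = -3/(2*(-8)*(-5)) = -3/80 ≈ -0.037500)
G**2 = (-3/80)**2 = 9/6400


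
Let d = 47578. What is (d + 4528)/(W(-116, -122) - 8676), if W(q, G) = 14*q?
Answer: -26053/5150 ≈ -5.0588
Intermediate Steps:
(d + 4528)/(W(-116, -122) - 8676) = (47578 + 4528)/(14*(-116) - 8676) = 52106/(-1624 - 8676) = 52106/(-10300) = 52106*(-1/10300) = -26053/5150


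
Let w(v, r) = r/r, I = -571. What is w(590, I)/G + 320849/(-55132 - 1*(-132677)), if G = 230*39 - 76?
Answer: 2853708551/689685230 ≈ 4.1377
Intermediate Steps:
w(v, r) = 1
G = 8894 (G = 8970 - 76 = 8894)
w(590, I)/G + 320849/(-55132 - 1*(-132677)) = 1/8894 + 320849/(-55132 - 1*(-132677)) = 1*(1/8894) + 320849/(-55132 + 132677) = 1/8894 + 320849/77545 = 2853708551/689685230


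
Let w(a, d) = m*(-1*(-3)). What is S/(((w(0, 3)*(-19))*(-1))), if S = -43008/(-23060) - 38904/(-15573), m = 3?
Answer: 130574152/5117365665 ≈ 0.025516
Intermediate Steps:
w(a, d) = 9 (w(a, d) = 3*(-1*(-3)) = 3*3 = 9)
S = 130574152/29926115 (S = -43008*(-1/23060) - 38904*(-1/15573) = 10752/5765 + 12968/5191 = 130574152/29926115 ≈ 4.3632)
S/(((w(0, 3)*(-19))*(-1))) = 130574152/(29926115*(((9*(-19))*(-1)))) = 130574152/(29926115*((-171*(-1)))) = (130574152/29926115)/171 = (130574152/29926115)*(1/171) = 130574152/5117365665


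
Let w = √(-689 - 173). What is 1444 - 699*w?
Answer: 1444 - 699*I*√862 ≈ 1444.0 - 20523.0*I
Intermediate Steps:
w = I*√862 (w = √(-862) = I*√862 ≈ 29.36*I)
1444 - 699*w = 1444 - 699*I*√862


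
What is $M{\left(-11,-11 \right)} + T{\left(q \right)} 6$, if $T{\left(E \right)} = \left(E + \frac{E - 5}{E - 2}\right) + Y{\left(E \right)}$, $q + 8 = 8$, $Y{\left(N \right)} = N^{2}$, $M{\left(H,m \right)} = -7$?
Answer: $8$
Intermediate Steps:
$q = 0$ ($q = -8 + 8 = 0$)
$T{\left(E \right)} = E + E^{2} + \frac{-5 + E}{-2 + E}$ ($T{\left(E \right)} = \left(E + \frac{E - 5}{E - 2}\right) + E^{2} = \left(E + \frac{-5 + E}{-2 + E}\right) + E^{2} = E + E^{2} + \frac{-5 + E}{-2 + E}$)
$M{\left(-11,-11 \right)} + T{\left(q \right)} 6 = -7 + \frac{-5 + 0^{3} - 0 - 0^{2}}{-2 + 0} \cdot 6 = -7 + \frac{-5 + 0 + 0 - 0}{-2} \cdot 6 = -7 + - \frac{-5 + 0 + 0 + 0}{2} \cdot 6 = -7 + \left(- \frac{1}{2}\right) \left(-5\right) 6 = -7 + \frac{5}{2} \cdot 6 = -7 + 15 = 8$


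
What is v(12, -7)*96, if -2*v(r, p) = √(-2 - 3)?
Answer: -48*I*√5 ≈ -107.33*I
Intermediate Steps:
v(r, p) = -I*√5/2 (v(r, p) = -√(-2 - 3)/2 = -I*√5/2)
v(12, -7)*96 = -I*√5/2*96 = -48*I*√5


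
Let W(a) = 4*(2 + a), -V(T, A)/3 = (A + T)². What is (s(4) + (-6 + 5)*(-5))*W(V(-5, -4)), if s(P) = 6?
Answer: -10604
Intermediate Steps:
V(T, A) = -3*(A + T)²
W(a) = 8 + 4*a
(s(4) + (-6 + 5)*(-5))*W(V(-5, -4)) = (6 + (-6 + 5)*(-5))*(8 + 4*(-3*(-4 - 5)²)) = (6 - 1*(-5))*(8 + 4*(-3*(-9)²)) = (6 + 5)*(8 + 4*(-3*81)) = 11*(8 + 4*(-243)) = 11*(8 - 972) = 11*(-964) = -10604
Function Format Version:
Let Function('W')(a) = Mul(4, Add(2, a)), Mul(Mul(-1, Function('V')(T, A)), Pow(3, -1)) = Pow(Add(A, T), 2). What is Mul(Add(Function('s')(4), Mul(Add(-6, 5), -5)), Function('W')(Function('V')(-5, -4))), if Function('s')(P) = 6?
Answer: -10604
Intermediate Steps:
Function('V')(T, A) = Mul(-3, Pow(Add(A, T), 2))
Function('W')(a) = Add(8, Mul(4, a))
Mul(Add(Function('s')(4), Mul(Add(-6, 5), -5)), Function('W')(Function('V')(-5, -4))) = Mul(Add(6, Mul(Add(-6, 5), -5)), Add(8, Mul(4, Mul(-3, Pow(Add(-4, -5), 2))))) = Mul(Add(6, Mul(-1, -5)), Add(8, Mul(4, Mul(-3, Pow(-9, 2))))) = Mul(Add(6, 5), Add(8, Mul(4, Mul(-3, 81)))) = Mul(11, Add(8, Mul(4, -243))) = Mul(11, Add(8, -972)) = Mul(11, -964) = -10604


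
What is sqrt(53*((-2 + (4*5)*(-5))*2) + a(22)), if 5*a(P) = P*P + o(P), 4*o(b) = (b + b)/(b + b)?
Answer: 31*I*sqrt(1115)/10 ≈ 103.51*I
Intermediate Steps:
o(b) = 1/4 (o(b) = ((b + b)/(b + b))/4 = ((2*b)/((2*b)))/4 = ((2*b)*(1/(2*b)))/4 = (1/4)*1 = 1/4)
a(P) = 1/20 + P**2/5 (a(P) = (P*P + 1/4)/5 = (P**2 + 1/4)/5 = (1/4 + P**2)/5 = 1/20 + P**2/5)
sqrt(53*((-2 + (4*5)*(-5))*2) + a(22)) = sqrt(53*((-2 + (4*5)*(-5))*2) + (1/20 + (1/5)*22**2)) = sqrt(53*((-2 + 20*(-5))*2) + (1/20 + (1/5)*484)) = sqrt(53*((-2 - 100)*2) + (1/20 + 484/5)) = sqrt(53*(-102*2) + 1937/20) = sqrt(53*(-204) + 1937/20) = sqrt(-10812 + 1937/20) = sqrt(-214303/20) = 31*I*sqrt(1115)/10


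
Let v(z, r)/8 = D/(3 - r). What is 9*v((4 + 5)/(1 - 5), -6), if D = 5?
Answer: 40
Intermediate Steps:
v(z, r) = 40/(3 - r) (v(z, r) = 8*(5/(3 - r)) = 40/(3 - r))
9*v((4 + 5)/(1 - 5), -6) = 9*(-40/(-3 - 6)) = 9*(-40/(-9)) = 9*(-40*(-⅑)) = 9*(40/9) = 40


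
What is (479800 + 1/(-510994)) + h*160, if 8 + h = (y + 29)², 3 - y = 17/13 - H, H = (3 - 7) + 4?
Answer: 54340144387591/86357986 ≈ 6.2924e+5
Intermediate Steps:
H = 0 (H = -4 + 4 = 0)
y = 22/13 (y = 3 - (17/13 - 1*0) = 3 - (17*(1/13) + 0) = 3 - (17/13 + 0) = 3 - 1*17/13 = 3 - 17/13 = 22/13 ≈ 1.6923)
h = 157849/169 (h = -8 + (22/13 + 29)² = -8 + (399/13)² = -8 + 159201/169 = 157849/169 ≈ 934.02)
(479800 + 1/(-510994)) + h*160 = (479800 + 1/(-510994)) + (157849/169)*160 = (479800 - 1/510994) + 25255840/169 = 245174921199/510994 + 25255840/169 = 54340144387591/86357986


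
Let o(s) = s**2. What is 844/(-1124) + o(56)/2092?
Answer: 109951/146963 ≈ 0.74815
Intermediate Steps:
844/(-1124) + o(56)/2092 = 844/(-1124) + 56**2/2092 = 844*(-1/1124) + 3136*(1/2092) = -211/281 + 784/523 = 109951/146963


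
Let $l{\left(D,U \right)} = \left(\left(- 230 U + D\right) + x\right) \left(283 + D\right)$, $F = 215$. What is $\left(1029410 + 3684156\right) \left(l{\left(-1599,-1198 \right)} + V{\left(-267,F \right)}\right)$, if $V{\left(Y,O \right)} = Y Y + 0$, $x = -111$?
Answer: $-1698245938151906$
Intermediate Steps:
$l{\left(D,U \right)} = \left(283 + D\right) \left(-111 + D - 230 U\right)$ ($l{\left(D,U \right)} = \left(\left(- 230 U + D\right) - 111\right) \left(283 + D\right) = \left(\left(D - 230 U\right) - 111\right) \left(283 + D\right) = \left(-111 + D - 230 U\right) \left(283 + D\right) = \left(283 + D\right) \left(-111 + D - 230 U\right)$)
$V{\left(Y,O \right)} = Y^{2}$ ($V{\left(Y,O \right)} = Y^{2} + 0 = Y^{2}$)
$\left(1029410 + 3684156\right) \left(l{\left(-1599,-1198 \right)} + V{\left(-267,F \right)}\right) = \left(1029410 + 3684156\right) \left(\left(-31413 + \left(-1599\right)^{2} - -77977820 + 172 \left(-1599\right) - \left(-367770\right) \left(-1198\right)\right) + \left(-267\right)^{2}\right) = 4713566 \left(\left(-31413 + 2556801 + 77977820 - 275028 - 440588460\right) + 71289\right) = 4713566 \left(-360360280 + 71289\right) = 4713566 \left(-360288991\right) = -1698245938151906$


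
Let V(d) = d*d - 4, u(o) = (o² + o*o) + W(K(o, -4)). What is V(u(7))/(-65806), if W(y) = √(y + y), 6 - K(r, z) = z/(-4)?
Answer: 2/32903 - (98 + √10)²/65806 ≈ -0.15545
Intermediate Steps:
K(r, z) = 6 + z/4 (K(r, z) = 6 - z/(-4) = 6 - z*(-1)/4 = 6 - (-1)*z/4 = 6 + z/4)
W(y) = √2*√y (W(y) = √(2*y) = √2*√y)
u(o) = √10 + 2*o² (u(o) = (o² + o*o) + √2*√(6 + (¼)*(-4)) = (o² + o²) + √2*√(6 - 1) = 2*o² + √2*√5 = 2*o² + √10 = √10 + 2*o²)
V(d) = -4 + d² (V(d) = d² - 4 = -4 + d²)
V(u(7))/(-65806) = (-4 + (√10 + 2*7²)²)/(-65806) = (-4 + (√10 + 2*49)²)*(-1/65806) = (-4 + (√10 + 98)²)*(-1/65806) = (-4 + (98 + √10)²)*(-1/65806) = 2/32903 - (98 + √10)²/65806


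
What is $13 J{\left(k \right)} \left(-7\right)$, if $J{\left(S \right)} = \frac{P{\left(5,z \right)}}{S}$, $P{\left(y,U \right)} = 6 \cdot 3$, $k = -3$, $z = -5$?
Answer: $546$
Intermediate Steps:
$P{\left(y,U \right)} = 18$
$J{\left(S \right)} = \frac{18}{S}$
$13 J{\left(k \right)} \left(-7\right) = 13 \frac{18}{-3} \left(-7\right) = 13 \cdot 18 \left(- \frac{1}{3}\right) \left(-7\right) = 13 \left(-6\right) \left(-7\right) = \left(-78\right) \left(-7\right) = 546$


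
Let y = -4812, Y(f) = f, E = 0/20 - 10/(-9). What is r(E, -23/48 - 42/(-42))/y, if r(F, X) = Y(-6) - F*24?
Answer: 49/7218 ≈ 0.0067886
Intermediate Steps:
E = 10/9 (E = 0*(1/20) - 10*(-⅑) = 0 + 10/9 = 10/9 ≈ 1.1111)
r(F, X) = -6 - 24*F (r(F, X) = -6 - F*24 = -6 - 24*F)
r(E, -23/48 - 42/(-42))/y = (-6 - 24*10/9)/(-4812) = (-6 - 80/3)*(-1/4812) = -98/3*(-1/4812) = 49/7218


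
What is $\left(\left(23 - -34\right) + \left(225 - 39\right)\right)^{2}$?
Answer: $59049$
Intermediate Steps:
$\left(\left(23 - -34\right) + \left(225 - 39\right)\right)^{2} = \left(\left(23 + 34\right) + \left(225 - 39\right)\right)^{2} = \left(57 + 186\right)^{2} = 243^{2} = 59049$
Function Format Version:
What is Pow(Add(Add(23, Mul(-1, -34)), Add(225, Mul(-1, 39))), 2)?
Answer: 59049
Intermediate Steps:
Pow(Add(Add(23, Mul(-1, -34)), Add(225, Mul(-1, 39))), 2) = Pow(Add(Add(23, 34), Add(225, -39)), 2) = Pow(Add(57, 186), 2) = Pow(243, 2) = 59049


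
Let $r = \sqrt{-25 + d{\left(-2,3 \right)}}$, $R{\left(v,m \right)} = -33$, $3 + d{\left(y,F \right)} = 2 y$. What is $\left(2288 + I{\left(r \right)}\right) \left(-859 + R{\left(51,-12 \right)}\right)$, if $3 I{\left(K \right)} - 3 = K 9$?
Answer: $-2041788 - 10704 i \sqrt{2} \approx -2.0418 \cdot 10^{6} - 15138.0 i$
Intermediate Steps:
$d{\left(y,F \right)} = -3 + 2 y$
$r = 4 i \sqrt{2}$ ($r = \sqrt{-25 + \left(-3 + 2 \left(-2\right)\right)} = \sqrt{-25 - 7} = \sqrt{-32} = 4 i \sqrt{2} \approx 5.6569 i$)
$I{\left(K \right)} = 1 + 3 K$ ($I{\left(K \right)} = 1 + \frac{K 9}{3} = 1 + \frac{9 K}{3} = 1 + 3 K$)
$\left(2288 + I{\left(r \right)}\right) \left(-859 + R{\left(51,-12 \right)}\right) = \left(2288 + \left(1 + 3 \cdot 4 i \sqrt{2}\right)\right) \left(-859 - 33\right) = \left(2288 + \left(1 + 12 i \sqrt{2}\right)\right) \left(-892\right) = \left(2289 + 12 i \sqrt{2}\right) \left(-892\right) = -2041788 - 10704 i \sqrt{2}$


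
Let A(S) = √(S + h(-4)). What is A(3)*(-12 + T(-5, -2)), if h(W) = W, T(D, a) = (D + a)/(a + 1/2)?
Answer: -22*I/3 ≈ -7.3333*I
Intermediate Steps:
T(D, a) = (D + a)/(½ + a) (T(D, a) = (D + a)/(a + ½) = (D + a)/(½ + a))
A(S) = √(-4 + S) (A(S) = √(S - 4) = √(-4 + S))
A(3)*(-12 + T(-5, -2)) = √(-4 + 3)*(-12 + 2*(-5 - 2)/(1 + 2*(-2))) = √(-1)*(-12 + 2*(-7)/(1 - 4)) = I*(-12 + 2*(-7)/(-3)) = I*(-12 + 2*(-⅓)*(-7)) = I*(-12 + 14/3) = I*(-22/3) = -22*I/3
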